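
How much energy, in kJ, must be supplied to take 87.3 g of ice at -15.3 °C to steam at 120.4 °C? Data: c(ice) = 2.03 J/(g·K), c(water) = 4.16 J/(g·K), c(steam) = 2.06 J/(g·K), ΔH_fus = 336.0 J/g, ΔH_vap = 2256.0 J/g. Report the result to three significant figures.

q1 (heat ice -15.3→0.0 °C): 87.3 × 2.03 × 15.3 = 2711 J
q2 (melt at 0 °C): 87.3 × 336.0 = 29333 J
q3 (heat water 0.0→100.0 °C): 87.3 × 4.16 × 100.0 = 36317 J
q4 (vaporize at 100 °C): 87.3 × 2256.0 = 196949 J
q5 (heat steam 100.0→120.4 °C): 87.3 × 2.06 × 20.4 = 3669 J
Total: 2711 + 29333 + 36317 + 196949 + 3669 = 268979 J = 269 kJ

q = 269 kJ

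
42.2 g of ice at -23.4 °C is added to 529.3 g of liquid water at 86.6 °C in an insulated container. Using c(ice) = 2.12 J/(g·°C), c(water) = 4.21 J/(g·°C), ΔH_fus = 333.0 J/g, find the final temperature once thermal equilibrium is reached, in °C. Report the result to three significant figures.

Heat to bring ice to 0 °C and melt it: q₁ = 42.2×2.12×23.4 + 42.2×333.0 = 16146 J
Heat the water can supply cooling to 0 °C: 529.3×4.21×86.6 = 192975 J > q₁, so all ice melts.
Energy balance: 529.3×4.21×(86.6 − T) = 16146 + 42.2×4.21×(T − 0)
2228.353(86.6 − T) = 16146 + 177.662 T
192975 − 16146 = 2406.015 T
T = 176829 / 2406.015 = 73.49 °C

T_f = 73.5 °C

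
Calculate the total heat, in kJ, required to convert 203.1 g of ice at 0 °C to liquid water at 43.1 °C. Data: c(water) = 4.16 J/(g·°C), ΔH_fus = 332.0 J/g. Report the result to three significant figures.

q = 104 kJ

q1 (melt at 0 °C): 203.1 × 332.0 = 67429 J
q2 (heat water 0.0→43.1 °C): 203.1 × 4.16 × 43.1 = 36415 J
Total: 67429 + 36415 = 103844 J = 104 kJ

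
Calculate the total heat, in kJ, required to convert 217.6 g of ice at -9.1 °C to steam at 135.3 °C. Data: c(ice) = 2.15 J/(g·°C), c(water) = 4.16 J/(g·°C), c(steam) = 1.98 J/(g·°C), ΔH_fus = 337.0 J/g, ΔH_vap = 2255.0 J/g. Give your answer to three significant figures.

q1 (heat ice -9.1→0.0 °C): 217.6 × 2.15 × 9.1 = 4257 J
q2 (melt at 0 °C): 217.6 × 337.0 = 73331 J
q3 (heat water 0.0→100.0 °C): 217.6 × 4.16 × 100.0 = 90522 J
q4 (vaporize at 100 °C): 217.6 × 2255.0 = 490688 J
q5 (heat steam 100.0→135.3 °C): 217.6 × 1.98 × 35.3 = 15209 J
Total: 4257 + 73331 + 90522 + 490688 + 15209 = 674007 J = 674 kJ

q = 674 kJ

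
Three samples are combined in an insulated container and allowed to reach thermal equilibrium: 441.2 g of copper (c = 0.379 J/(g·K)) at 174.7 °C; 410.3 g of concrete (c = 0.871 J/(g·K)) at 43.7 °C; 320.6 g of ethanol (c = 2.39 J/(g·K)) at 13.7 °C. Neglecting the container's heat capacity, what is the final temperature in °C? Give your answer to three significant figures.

T_f = 42.9 °C

Σ mᵢcᵢ(T − Tᵢ) = 0  ⇒  T = Σ mᵢcᵢTᵢ / Σ mᵢcᵢ
Σ mᵢcᵢ = 441.2×0.379 + 410.3×0.871 + 320.6×2.39 = 1290.8201
Σ mᵢcᵢTᵢ = 167.2148×174.7 + 357.3713×43.7 + 766.234×13.7 = 55327
T = 55327 / 1290.8201 = 42.86 °C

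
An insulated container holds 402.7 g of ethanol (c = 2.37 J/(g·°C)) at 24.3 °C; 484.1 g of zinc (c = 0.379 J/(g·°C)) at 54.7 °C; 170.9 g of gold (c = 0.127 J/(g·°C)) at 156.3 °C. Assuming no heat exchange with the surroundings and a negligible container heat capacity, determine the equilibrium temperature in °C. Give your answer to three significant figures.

T_f = 31.6 °C

Σ mᵢcᵢ(T − Tᵢ) = 0  ⇒  T = Σ mᵢcᵢTᵢ / Σ mᵢcᵢ
Σ mᵢcᵢ = 402.7×2.37 + 484.1×0.379 + 170.9×0.127 = 1159.5772
Σ mᵢcᵢTᵢ = 954.399×24.3 + 183.4739×54.7 + 21.7043×156.3 = 36620
T = 36620 / 1159.5772 = 31.58 °C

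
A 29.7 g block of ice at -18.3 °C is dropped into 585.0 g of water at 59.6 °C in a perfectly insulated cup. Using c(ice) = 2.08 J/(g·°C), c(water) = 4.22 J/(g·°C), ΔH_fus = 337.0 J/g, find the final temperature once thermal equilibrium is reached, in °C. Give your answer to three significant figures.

Heat to bring ice to 0 °C and melt it: q₁ = 29.7×2.08×18.3 + 29.7×337.0 = 11139 J
Heat the water can supply cooling to 0 °C: 585.0×4.22×59.6 = 147135 J > q₁, so all ice melts.
Energy balance: 585.0×4.22×(59.6 − T) = 11139 + 29.7×4.22×(T − 0)
2468.7(59.6 − T) = 11139 + 125.334 T
147135 − 11139 = 2594.034 T
T = 135996 / 2594.034 = 52.43 °C

T_f = 52.4 °C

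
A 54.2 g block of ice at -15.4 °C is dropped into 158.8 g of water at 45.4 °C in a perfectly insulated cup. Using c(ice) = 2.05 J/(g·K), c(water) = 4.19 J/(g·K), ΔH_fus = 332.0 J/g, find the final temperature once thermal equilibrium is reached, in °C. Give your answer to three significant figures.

T_f = 11.8 °C

Heat to bring ice to 0 °C and melt it: q₁ = 54.2×2.05×15.4 + 54.2×332.0 = 19705 J
Heat the water can supply cooling to 0 °C: 158.8×4.19×45.4 = 30207.9 J > q₁, so all ice melts.
Energy balance: 158.8×4.19×(45.4 − T) = 19705 + 54.2×4.19×(T − 0)
665.372(45.4 − T) = 19705 + 227.098 T
30207.9 − 19705 = 892.470 T
T = 10502.9 / 892.470 = 11.77 °C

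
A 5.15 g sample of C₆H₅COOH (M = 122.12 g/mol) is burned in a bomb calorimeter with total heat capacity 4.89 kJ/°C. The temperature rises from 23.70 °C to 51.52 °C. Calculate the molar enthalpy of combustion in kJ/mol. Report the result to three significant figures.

ΔH = -3230 kJ/mol

ΔT = 51.52 − 23.70 = 27.82 °C
q_cal = C_cal × ΔT = 4.89 × 27.82 = 136.0398 kJ
n = 5.15 / 122.12 = 0.04217 mol
q_rxn = −q_cal = -136.0398 kJ
ΔH = -136.0398 / 0.04217 = -3226 kJ/mol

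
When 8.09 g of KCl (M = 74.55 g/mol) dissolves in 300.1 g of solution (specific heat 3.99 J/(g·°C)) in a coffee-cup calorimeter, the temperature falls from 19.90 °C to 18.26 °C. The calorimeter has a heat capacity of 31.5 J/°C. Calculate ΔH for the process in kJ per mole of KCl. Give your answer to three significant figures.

|ΔT| = |18.26 − 19.90| = 1.64 °C
|q_surr| = (300.1 × 3.99 + 31.5) × 1.64 = 1228.899 × 1.64 = 2015 J
n(KCl) = 8.09 / 74.55 = 0.1085 mol
Temperature fell, so q_rxn = +|q_surr| = 2.015 kJ
ΔH = q_rxn / n = 18.57 kJ/mol

ΔH = 18.6 kJ/mol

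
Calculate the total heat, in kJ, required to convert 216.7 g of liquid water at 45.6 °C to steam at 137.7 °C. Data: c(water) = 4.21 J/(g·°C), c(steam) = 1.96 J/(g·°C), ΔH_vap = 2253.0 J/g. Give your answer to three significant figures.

q = 554 kJ

q1 (heat water 45.6→100.0 °C): 216.7 × 4.21 × 54.4 = 49630 J
q2 (vaporize at 100 °C): 216.7 × 2253.0 = 488225 J
q3 (heat steam 100.0→137.7 °C): 216.7 × 1.96 × 37.7 = 16012 J
Total: 49630 + 488225 + 16012 = 553867 J = 554 kJ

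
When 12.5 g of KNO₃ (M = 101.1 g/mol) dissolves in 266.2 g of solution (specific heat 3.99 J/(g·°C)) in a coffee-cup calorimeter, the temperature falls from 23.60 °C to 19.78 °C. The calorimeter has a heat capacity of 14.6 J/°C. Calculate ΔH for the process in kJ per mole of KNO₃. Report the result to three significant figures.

ΔH = 33.3 kJ/mol

|ΔT| = |19.78 − 23.60| = 3.82 °C
|q_surr| = (266.2 × 3.99 + 14.6) × 3.82 = 1076.738 × 3.82 = 4113 J
n(KNO₃) = 12.5 / 101.1 = 0.1236 mol
Temperature fell, so q_rxn = +|q_surr| = 4.113 kJ
ΔH = q_rxn / n = 33.28 kJ/mol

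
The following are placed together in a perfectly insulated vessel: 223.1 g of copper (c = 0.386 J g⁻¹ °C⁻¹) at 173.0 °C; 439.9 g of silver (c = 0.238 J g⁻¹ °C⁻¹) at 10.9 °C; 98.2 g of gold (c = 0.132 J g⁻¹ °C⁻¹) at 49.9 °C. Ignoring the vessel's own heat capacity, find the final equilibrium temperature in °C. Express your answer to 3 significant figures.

Σ mᵢcᵢ(T − Tᵢ) = 0  ⇒  T = Σ mᵢcᵢTᵢ / Σ mᵢcᵢ
Σ mᵢcᵢ = 223.1×0.386 + 439.9×0.238 + 98.2×0.132 = 203.7752
Σ mᵢcᵢTᵢ = 86.1166×173.0 + 104.6962×10.9 + 12.9624×49.9 = 16686
T = 16686 / 203.7752 = 81.88 °C

T_f = 81.9 °C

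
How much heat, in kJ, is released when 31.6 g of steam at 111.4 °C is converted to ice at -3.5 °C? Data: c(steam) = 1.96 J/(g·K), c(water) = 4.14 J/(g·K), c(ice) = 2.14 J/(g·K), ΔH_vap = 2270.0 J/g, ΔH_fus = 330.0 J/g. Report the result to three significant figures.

q = 96.2 kJ

q1 (cool steam 111.4→100 °C): 31.6 × 1.96 × 11.4 = 706 J
q2 (condense at 100 °C): 31.6 × 2270.0 = 71732 J
q3 (cool water 100→0 °C): 31.6 × 4.14 × 100.0 = 13082 J
q4 (freeze at 0 °C): 31.6 × 330.0 = 10428 J
q5 (cool ice 0→-3.5 °C): 31.6 × 2.14 × 3.5 = 237 J
Total: 706 + 71732 + 13082 + 10428 + 237 = 96185 J = 96.2 kJ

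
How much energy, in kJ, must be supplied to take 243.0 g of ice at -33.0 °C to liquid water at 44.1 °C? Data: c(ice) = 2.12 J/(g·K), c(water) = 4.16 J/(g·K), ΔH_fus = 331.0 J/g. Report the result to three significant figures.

q = 142 kJ

q1 (heat ice -33.0→0.0 °C): 243.0 × 2.12 × 33.0 = 17000 J
q2 (melt at 0 °C): 243.0 × 331.0 = 80433 J
q3 (heat water 0.0→44.1 °C): 243.0 × 4.16 × 44.1 = 44580 J
Total: 17000 + 80433 + 44580 = 142013 J = 142 kJ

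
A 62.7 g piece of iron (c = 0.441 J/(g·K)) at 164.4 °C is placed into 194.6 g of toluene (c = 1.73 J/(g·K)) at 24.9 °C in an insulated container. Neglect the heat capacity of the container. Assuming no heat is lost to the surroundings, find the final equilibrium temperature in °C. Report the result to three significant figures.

T_f = 35.5 °C

Heat lost by iron = heat gained by toluene.
(62.7)(0.441)(164.4 − T) = (194.6)(1.73)(T − 24.9)
27.6507 (164.4 − T) = 336.658 (T − 24.9)
4545.8 − 27.6507 T = 336.658 T − 8382.8
12928.6 = 364.3087 T
T = 35.49 °C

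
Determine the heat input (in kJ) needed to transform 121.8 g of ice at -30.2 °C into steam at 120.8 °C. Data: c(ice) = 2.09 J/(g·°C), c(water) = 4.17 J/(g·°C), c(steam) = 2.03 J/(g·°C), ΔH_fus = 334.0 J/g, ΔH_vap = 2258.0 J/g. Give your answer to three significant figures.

q = 379 kJ

q1 (heat ice -30.2→0.0 °C): 121.8 × 2.09 × 30.2 = 7688 J
q2 (melt at 0 °C): 121.8 × 334.0 = 40681 J
q3 (heat water 0.0→100.0 °C): 121.8 × 4.17 × 100.0 = 50791 J
q4 (vaporize at 100 °C): 121.8 × 2258.0 = 275024 J
q5 (heat steam 100.0→120.8 °C): 121.8 × 2.03 × 20.8 = 5143 J
Total: 7688 + 40681 + 50791 + 275024 + 5143 = 379327 J = 379 kJ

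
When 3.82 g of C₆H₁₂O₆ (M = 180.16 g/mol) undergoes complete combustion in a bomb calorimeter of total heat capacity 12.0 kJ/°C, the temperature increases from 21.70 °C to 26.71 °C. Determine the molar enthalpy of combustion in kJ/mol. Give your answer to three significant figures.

ΔH = -2840 kJ/mol

ΔT = 26.71 − 21.70 = 5.01 °C
q_cal = C_cal × ΔT = 12.0 × 5.01 = 60.12 kJ
n = 3.82 / 180.16 = 0.02120 mol
q_rxn = −q_cal = -60.12 kJ
ΔH = -60.12 / 0.02120 = -2836 kJ/mol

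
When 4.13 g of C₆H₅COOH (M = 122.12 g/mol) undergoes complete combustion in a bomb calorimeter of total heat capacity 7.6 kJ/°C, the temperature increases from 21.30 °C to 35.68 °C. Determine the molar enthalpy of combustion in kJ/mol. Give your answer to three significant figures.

ΔH = -3230 kJ/mol

ΔT = 35.68 − 21.30 = 14.38 °C
q_cal = C_cal × ΔT = 7.6 × 14.38 = 109.288 kJ
n = 4.13 / 122.12 = 0.03382 mol
q_rxn = −q_cal = -109.288 kJ
ΔH = -109.288 / 0.03382 = -3231 kJ/mol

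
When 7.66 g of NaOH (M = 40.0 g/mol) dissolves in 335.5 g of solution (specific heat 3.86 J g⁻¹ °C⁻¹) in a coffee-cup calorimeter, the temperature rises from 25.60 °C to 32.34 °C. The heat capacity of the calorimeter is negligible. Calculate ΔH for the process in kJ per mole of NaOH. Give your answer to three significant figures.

|ΔT| = |32.34 − 25.60| = 6.74 °C
|q_surr| = (335.5 × 3.86) × 6.74 = 1295.03 × 6.74 = 8729 J
n(NaOH) = 7.66 / 40.0 = 0.1915 mol
Temperature rose, so q_rxn = −|q_surr| = -8.729 kJ
ΔH = q_rxn / n = -45.58 kJ/mol

ΔH = -45.6 kJ/mol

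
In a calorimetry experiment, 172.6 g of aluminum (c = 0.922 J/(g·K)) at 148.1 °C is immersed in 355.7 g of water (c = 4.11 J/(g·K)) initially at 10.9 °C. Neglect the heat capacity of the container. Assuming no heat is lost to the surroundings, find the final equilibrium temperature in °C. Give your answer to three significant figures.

Heat lost by aluminum = heat gained by water.
(172.6)(0.922)(148.1 − T) = (355.7)(4.11)(T − 10.9)
159.1372 (148.1 − T) = 1461.927 (T − 10.9)
23568 − 159.1372 T = 1461.927 T − 15935
39503 = 1621.0642 T
T = 24.37 °C

T_f = 24.4 °C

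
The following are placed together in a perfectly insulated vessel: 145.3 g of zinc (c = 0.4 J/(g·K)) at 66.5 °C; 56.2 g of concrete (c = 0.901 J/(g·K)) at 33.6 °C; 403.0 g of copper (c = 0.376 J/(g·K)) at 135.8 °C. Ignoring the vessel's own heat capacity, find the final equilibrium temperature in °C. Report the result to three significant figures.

T_f = 100 °C

Σ mᵢcᵢ(T − Tᵢ) = 0  ⇒  T = Σ mᵢcᵢTᵢ / Σ mᵢcᵢ
Σ mᵢcᵢ = 145.3×0.4 + 56.2×0.901 + 403.0×0.376 = 260.2842
Σ mᵢcᵢTᵢ = 58.12×66.5 + 50.6362×33.6 + 151.528×135.8 = 26144
T = 26144 / 260.2842 = 100.4 °C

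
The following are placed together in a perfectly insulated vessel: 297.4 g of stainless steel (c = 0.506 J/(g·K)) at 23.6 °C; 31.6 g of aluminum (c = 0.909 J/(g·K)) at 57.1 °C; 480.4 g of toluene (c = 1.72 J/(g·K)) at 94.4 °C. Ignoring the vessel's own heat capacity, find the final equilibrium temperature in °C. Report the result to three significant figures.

Σ mᵢcᵢ(T − Tᵢ) = 0  ⇒  T = Σ mᵢcᵢTᵢ / Σ mᵢcᵢ
Σ mᵢcᵢ = 297.4×0.506 + 31.6×0.909 + 480.4×1.72 = 1005.4968
Σ mᵢcᵢTᵢ = 150.4844×23.6 + 28.7244×57.1 + 826.288×94.4 = 83193
T = 83193 / 1005.4968 = 82.74 °C

T_f = 82.7 °C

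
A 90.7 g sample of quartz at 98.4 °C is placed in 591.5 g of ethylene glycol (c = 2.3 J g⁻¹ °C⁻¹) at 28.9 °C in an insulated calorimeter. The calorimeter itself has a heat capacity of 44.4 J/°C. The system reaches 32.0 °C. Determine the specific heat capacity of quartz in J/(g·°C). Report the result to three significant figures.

q_gained = (591.5 × 2.3 + 44.4) × (32.0 − 28.9) = 4355 J
q_lost = 90.7 × c × (98.4 − 32.0) = 6022.48 c
Set equal: c = 4355 / 6022.48 = 0.723 J/(g·°C)

c = 0.723 J/(g·°C)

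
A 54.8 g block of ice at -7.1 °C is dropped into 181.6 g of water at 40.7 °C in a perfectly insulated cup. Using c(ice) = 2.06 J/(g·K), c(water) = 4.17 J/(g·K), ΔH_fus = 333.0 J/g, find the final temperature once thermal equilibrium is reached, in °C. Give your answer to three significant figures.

Heat to bring ice to 0 °C and melt it: q₁ = 54.8×2.06×7.1 + 54.8×333.0 = 19050 J
Heat the water can supply cooling to 0 °C: 181.6×4.17×40.7 = 30821.0 J > q₁, so all ice melts.
Energy balance: 181.6×4.17×(40.7 − T) = 19050 + 54.8×4.17×(T − 0)
757.272(40.7 − T) = 19050 + 228.516 T
30821.0 − 19050 = 985.788 T
T = 11771.0 / 985.788 = 11.94 °C

T_f = 11.9 °C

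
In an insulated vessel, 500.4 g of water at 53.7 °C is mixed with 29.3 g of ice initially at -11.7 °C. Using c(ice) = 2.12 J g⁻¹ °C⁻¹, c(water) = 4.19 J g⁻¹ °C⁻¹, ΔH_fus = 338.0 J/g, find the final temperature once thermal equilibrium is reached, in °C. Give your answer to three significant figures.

T_f = 45.9 °C

Heat to bring ice to 0 °C and melt it: q₁ = 29.3×2.12×11.7 + 29.3×338.0 = 10630 J
Heat the water can supply cooling to 0 °C: 500.4×4.19×53.7 = 112592 J > q₁, so all ice melts.
Energy balance: 500.4×4.19×(53.7 − T) = 10630 + 29.3×4.19×(T − 0)
2096.676(53.7 − T) = 10630 + 122.767 T
112592 − 10630 = 2219.443 T
T = 101962 / 2219.443 = 45.94 °C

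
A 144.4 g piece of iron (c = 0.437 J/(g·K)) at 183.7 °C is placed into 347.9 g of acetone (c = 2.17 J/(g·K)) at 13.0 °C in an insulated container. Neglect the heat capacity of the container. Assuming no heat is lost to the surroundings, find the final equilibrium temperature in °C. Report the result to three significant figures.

T_f = 26.2 °C

Heat lost by iron = heat gained by acetone.
(144.4)(0.437)(183.7 − T) = (347.9)(2.17)(T − 13.0)
63.1028 (183.7 − T) = 754.943 (T − 13.0)
11592 − 63.1028 T = 754.943 T − 9814.3
21406.3 = 818.0458 T
T = 26.17 °C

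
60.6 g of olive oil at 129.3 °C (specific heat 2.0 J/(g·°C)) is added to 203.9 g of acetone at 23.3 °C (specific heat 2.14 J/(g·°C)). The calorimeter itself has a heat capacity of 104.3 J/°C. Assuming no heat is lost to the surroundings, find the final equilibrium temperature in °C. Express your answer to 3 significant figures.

T_f = 42.7 °C

Heat lost by olive oil = heat gained by acetone + calorimeter.
(60.6)(2.0)(129.3 − T) = [(203.9)(2.14) + 104.3](T − 23.3)
121.2 (129.3 − T) = 540.646 (T − 23.3)
15671 − 121.2 T = 540.646 T − 12597
28268 = 661.846 T
T = 42.71 °C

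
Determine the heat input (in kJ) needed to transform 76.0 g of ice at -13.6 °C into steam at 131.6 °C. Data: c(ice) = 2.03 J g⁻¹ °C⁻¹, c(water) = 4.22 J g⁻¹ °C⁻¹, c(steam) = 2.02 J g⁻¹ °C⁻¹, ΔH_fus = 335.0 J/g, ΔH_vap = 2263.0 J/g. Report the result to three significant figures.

q = 236 kJ

q1 (heat ice -13.6→0.0 °C): 76.0 × 2.03 × 13.6 = 2098 J
q2 (melt at 0 °C): 76.0 × 335.0 = 25460 J
q3 (heat water 0.0→100.0 °C): 76.0 × 4.22 × 100.0 = 32072 J
q4 (vaporize at 100 °C): 76.0 × 2263.0 = 171988 J
q5 (heat steam 100.0→131.6 °C): 76.0 × 2.02 × 31.6 = 4851 J
Total: 2098 + 25460 + 32072 + 171988 + 4851 = 236469 J = 236 kJ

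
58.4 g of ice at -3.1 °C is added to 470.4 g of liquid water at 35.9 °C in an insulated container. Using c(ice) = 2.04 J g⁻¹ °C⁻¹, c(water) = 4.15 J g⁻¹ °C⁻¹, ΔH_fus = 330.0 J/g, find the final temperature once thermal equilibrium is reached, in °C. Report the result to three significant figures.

T_f = 23.0 °C

Heat to bring ice to 0 °C and melt it: q₁ = 58.4×2.04×3.1 + 58.4×330.0 = 19641 J
Heat the water can supply cooling to 0 °C: 470.4×4.15×35.9 = 70082.5 J > q₁, so all ice melts.
Energy balance: 470.4×4.15×(35.9 − T) = 19641 + 58.4×4.15×(T − 0)
1952.16(35.9 − T) = 19641 + 242.36 T
70082.5 − 19641 = 2194.52 T
T = 50441.5 / 2194.52 = 22.99 °C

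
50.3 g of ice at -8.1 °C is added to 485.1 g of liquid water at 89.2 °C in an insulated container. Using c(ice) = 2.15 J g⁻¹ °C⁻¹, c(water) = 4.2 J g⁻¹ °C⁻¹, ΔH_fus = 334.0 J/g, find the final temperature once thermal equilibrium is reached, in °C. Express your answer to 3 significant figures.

Heat to bring ice to 0 °C and melt it: q₁ = 50.3×2.15×8.1 + 50.3×334.0 = 17676 J
Heat the water can supply cooling to 0 °C: 485.1×4.2×89.2 = 181738 J > q₁, so all ice melts.
Energy balance: 485.1×4.2×(89.2 − T) = 17676 + 50.3×4.2×(T − 0)
2037.42(89.2 − T) = 17676 + 211.26 T
181738 − 17676 = 2248.68 T
T = 164062 / 2248.68 = 72.96 °C

T_f = 73.0 °C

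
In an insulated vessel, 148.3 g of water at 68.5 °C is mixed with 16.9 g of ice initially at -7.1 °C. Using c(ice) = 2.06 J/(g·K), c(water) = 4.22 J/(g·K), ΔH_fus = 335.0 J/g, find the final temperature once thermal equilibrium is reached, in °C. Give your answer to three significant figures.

Heat to bring ice to 0 °C and melt it: q₁ = 16.9×2.06×7.1 + 16.9×335.0 = 5908.7 J
Heat the water can supply cooling to 0 °C: 148.3×4.22×68.5 = 42869.1 J > q₁, so all ice melts.
Energy balance: 148.3×4.22×(68.5 − T) = 5908.7 + 16.9×4.22×(T − 0)
625.826(68.5 − T) = 5908.7 + 71.318 T
42869.1 − 5908.7 = 697.144 T
T = 36960.4 / 697.144 = 53.02 °C

T_f = 53.0 °C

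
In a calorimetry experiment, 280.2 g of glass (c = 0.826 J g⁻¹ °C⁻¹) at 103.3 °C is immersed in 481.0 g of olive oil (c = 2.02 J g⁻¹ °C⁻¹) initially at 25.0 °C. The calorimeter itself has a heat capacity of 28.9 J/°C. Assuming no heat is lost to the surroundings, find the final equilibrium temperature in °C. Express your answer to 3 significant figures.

Heat lost by glass = heat gained by olive oil + calorimeter.
(280.2)(0.826)(103.3 − T) = [(481.0)(2.02) + 28.9](T − 25.0)
231.4452 (103.3 − T) = 1000.52 (T − 25.0)
23908 − 231.4452 T = 1000.52 T − 25013
48921 = 1231.9652 T
T = 39.71 °C

T_f = 39.7 °C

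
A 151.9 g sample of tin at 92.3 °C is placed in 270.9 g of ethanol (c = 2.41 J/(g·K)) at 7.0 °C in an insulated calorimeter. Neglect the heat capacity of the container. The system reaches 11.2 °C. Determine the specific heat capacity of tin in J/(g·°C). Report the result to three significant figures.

q_gained = (270.9 × 2.41) × (11.2 − 7.0) = 2742 J
q_lost = 151.9 × c × (92.3 − 11.2) = 12319.09 c
Set equal: c = 2742 / 12319.09 = 0.223 J/(g·°C)

c = 0.223 J/(g·°C)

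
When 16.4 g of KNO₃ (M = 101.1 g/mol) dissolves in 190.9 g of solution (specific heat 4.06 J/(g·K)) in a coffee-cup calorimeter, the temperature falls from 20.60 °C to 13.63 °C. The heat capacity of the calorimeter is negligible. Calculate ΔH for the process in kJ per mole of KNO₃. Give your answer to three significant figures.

|ΔT| = |13.63 − 20.60| = 6.97 °C
|q_surr| = (190.9 × 4.06) × 6.97 = 775.054 × 6.97 = 5402 J
n(KNO₃) = 16.4 / 101.1 = 0.1622 mol
Temperature fell, so q_rxn = +|q_surr| = 5.402 kJ
ΔH = q_rxn / n = 33.30 kJ/mol

ΔH = 33.3 kJ/mol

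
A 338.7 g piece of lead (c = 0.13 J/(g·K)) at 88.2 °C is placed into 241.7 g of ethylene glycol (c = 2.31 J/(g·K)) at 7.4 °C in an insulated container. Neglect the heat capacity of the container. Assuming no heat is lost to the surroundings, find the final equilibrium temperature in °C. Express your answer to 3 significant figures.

T_f = 13.3 °C

Heat lost by lead = heat gained by ethylene glycol.
(338.7)(0.13)(88.2 − T) = (241.7)(2.31)(T − 7.4)
44.031 (88.2 − T) = 558.327 (T − 7.4)
3883.5 − 44.031 T = 558.327 T − 4131.6
8015.1 = 602.358 T
T = 13.31 °C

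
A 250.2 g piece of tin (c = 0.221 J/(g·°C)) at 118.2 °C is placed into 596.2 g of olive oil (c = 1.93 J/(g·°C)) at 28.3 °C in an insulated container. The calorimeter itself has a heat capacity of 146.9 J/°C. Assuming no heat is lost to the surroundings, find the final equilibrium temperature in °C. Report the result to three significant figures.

Heat lost by tin = heat gained by olive oil + calorimeter.
(250.2)(0.221)(118.2 − T) = [(596.2)(1.93) + 146.9](T − 28.3)
55.2942 (118.2 − T) = 1297.566 (T − 28.3)
6535.8 − 55.2942 T = 1297.566 T − 36721
43256.8 = 1352.8602 T
T = 31.97 °C

T_f = 32.0 °C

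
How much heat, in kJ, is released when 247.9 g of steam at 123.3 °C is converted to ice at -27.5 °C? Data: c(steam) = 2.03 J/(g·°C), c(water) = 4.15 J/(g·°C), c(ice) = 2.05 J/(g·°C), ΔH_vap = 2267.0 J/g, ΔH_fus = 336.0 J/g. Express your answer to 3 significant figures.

q = 774 kJ

q1 (cool steam 123.3→100 °C): 247.9 × 2.03 × 23.3 = 11725 J
q2 (condense at 100 °C): 247.9 × 2267.0 = 561989 J
q3 (cool water 100→0 °C): 247.9 × 4.15 × 100.0 = 102879 J
q4 (freeze at 0 °C): 247.9 × 336.0 = 83294 J
q5 (cool ice 0→-27.5 °C): 247.9 × 2.05 × 27.5 = 13975 J
Total: 11725 + 561989 + 102879 + 83294 + 13975 = 773862 J = 774 kJ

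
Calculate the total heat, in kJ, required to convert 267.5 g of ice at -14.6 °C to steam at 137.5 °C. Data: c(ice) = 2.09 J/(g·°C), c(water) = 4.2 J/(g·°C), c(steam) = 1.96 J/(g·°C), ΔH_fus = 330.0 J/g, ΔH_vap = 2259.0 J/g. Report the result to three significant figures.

q1 (heat ice -14.6→0.0 °C): 267.5 × 2.09 × 14.6 = 8162 J
q2 (melt at 0 °C): 267.5 × 330.0 = 88275 J
q3 (heat water 0.0→100.0 °C): 267.5 × 4.2 × 100.0 = 112350 J
q4 (vaporize at 100 °C): 267.5 × 2259.0 = 604283 J
q5 (heat steam 100.0→137.5 °C): 267.5 × 1.96 × 37.5 = 19661 J
Total: 8162 + 88275 + 112350 + 604283 + 19661 = 832731 J = 833 kJ

q = 833 kJ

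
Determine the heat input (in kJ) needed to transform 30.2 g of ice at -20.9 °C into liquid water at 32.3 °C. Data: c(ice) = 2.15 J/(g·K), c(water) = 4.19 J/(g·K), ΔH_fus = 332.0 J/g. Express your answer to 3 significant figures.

q = 15.5 kJ

q1 (heat ice -20.9→0.0 °C): 30.2 × 2.15 × 20.9 = 1357 J
q2 (melt at 0 °C): 30.2 × 332.0 = 10026 J
q3 (heat water 0.0→32.3 °C): 30.2 × 4.19 × 32.3 = 4087 J
Total: 1357 + 10026 + 4087 = 15470 J = 15.5 kJ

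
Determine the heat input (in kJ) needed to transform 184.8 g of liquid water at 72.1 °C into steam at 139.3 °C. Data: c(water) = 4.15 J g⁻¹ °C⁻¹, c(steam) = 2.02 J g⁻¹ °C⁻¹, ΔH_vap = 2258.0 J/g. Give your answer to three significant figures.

q1 (heat water 72.1→100.0 °C): 184.8 × 4.15 × 27.9 = 21397 J
q2 (vaporize at 100 °C): 184.8 × 2258.0 = 417278 J
q3 (heat steam 100.0→139.3 °C): 184.8 × 2.02 × 39.3 = 14671 J
Total: 21397 + 417278 + 14671 = 453346 J = 453 kJ

q = 453 kJ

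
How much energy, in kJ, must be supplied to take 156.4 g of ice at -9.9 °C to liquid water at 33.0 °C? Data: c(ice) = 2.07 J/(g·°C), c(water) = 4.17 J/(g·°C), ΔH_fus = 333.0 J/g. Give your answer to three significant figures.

q = 76.8 kJ

q1 (heat ice -9.9→0.0 °C): 156.4 × 2.07 × 9.9 = 3205 J
q2 (melt at 0 °C): 156.4 × 333.0 = 52081 J
q3 (heat water 0.0→33.0 °C): 156.4 × 4.17 × 33.0 = 21522 J
Total: 3205 + 52081 + 21522 = 76808 J = 76.8 kJ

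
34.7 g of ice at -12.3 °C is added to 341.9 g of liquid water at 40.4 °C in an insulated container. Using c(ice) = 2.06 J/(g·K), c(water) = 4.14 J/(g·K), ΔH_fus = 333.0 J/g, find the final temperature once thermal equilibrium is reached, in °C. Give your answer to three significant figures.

T_f = 28.7 °C

Heat to bring ice to 0 °C and melt it: q₁ = 34.7×2.06×12.3 + 34.7×333.0 = 12434 J
Heat the water can supply cooling to 0 °C: 341.9×4.14×40.4 = 57184.8 J > q₁, so all ice melts.
Energy balance: 341.9×4.14×(40.4 − T) = 12434 + 34.7×4.14×(T − 0)
1415.466(40.4 − T) = 12434 + 143.658 T
57184.8 − 12434 = 1559.124 T
T = 44750.8 / 1559.124 = 28.70 °C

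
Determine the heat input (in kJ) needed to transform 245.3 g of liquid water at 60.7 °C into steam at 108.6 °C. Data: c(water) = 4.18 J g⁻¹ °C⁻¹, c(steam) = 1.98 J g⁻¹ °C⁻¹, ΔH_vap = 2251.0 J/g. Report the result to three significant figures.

q = 597 kJ

q1 (heat water 60.7→100.0 °C): 245.3 × 4.18 × 39.3 = 40296 J
q2 (vaporize at 100 °C): 245.3 × 2251.0 = 552170 J
q3 (heat steam 100.0→108.6 °C): 245.3 × 1.98 × 8.6 = 4177 J
Total: 40296 + 552170 + 4177 = 596643 J = 597 kJ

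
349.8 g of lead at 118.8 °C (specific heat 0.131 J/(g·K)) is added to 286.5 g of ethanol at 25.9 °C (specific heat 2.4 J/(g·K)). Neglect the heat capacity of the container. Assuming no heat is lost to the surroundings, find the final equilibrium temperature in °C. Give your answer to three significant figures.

Heat lost by lead = heat gained by ethanol.
(349.8)(0.131)(118.8 − T) = (286.5)(2.4)(T − 25.9)
45.8238 (118.8 − T) = 687.6 (T − 25.9)
5443.9 − 45.8238 T = 687.6 T − 17809
23252.9 = 733.4238 T
T = 31.70 °C

T_f = 31.7 °C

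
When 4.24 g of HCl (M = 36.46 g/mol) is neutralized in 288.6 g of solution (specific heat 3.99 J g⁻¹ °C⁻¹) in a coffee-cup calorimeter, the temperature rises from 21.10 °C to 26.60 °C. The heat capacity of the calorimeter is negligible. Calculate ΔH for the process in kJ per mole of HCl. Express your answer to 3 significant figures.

ΔH = -54.5 kJ/mol

|ΔT| = |26.60 − 21.10| = 5.50 °C
|q_surr| = (288.6 × 3.99) × 5.50 = 1151.514 × 5.50 = 6333 J
n(HCl) = 4.24 / 36.46 = 0.1163 mol
Temperature rose, so q_rxn = −|q_surr| = -6.333 kJ
ΔH = q_rxn / n = -54.45 kJ/mol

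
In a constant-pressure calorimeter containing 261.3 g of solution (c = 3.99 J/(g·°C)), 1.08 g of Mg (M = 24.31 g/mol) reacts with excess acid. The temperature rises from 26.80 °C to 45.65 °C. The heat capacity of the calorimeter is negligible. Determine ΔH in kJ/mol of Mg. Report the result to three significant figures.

ΔH = -442 kJ/mol

|ΔT| = |45.65 − 26.80| = 18.85 °C
|q_surr| = (261.3 × 3.99) × 18.85 = 1042.587 × 18.85 = 19650 J
n(Mg) = 1.08 / 24.31 = 0.04443 mol
Temperature rose, so q_rxn = −|q_surr| = -19.65 kJ
ΔH = q_rxn / n = -442.3 kJ/mol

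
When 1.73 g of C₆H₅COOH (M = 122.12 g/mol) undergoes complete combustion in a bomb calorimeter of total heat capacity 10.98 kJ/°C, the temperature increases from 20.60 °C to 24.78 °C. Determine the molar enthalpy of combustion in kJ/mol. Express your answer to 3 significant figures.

ΔT = 24.78 − 20.60 = 4.18 °C
q_cal = C_cal × ΔT = 10.98 × 4.18 = 45.8964 kJ
n = 1.73 / 122.12 = 0.01417 mol
q_rxn = −q_cal = -45.8964 kJ
ΔH = -45.8964 / 0.01417 = -3239 kJ/mol

ΔH = -3240 kJ/mol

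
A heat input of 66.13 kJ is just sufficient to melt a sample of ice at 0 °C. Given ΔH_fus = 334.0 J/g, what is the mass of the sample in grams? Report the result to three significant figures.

m = q / ΔH_fus = 66130 J / 334.0 J/g = 198 g

m = 198 g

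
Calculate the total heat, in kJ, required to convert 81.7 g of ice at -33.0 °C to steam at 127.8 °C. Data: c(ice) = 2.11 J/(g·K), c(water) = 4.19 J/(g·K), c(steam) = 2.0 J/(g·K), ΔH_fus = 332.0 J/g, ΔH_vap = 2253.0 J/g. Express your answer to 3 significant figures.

q1 (heat ice -33.0→0.0 °C): 81.7 × 2.11 × 33.0 = 5689 J
q2 (melt at 0 °C): 81.7 × 332.0 = 27124 J
q3 (heat water 0.0→100.0 °C): 81.7 × 4.19 × 100.0 = 34232 J
q4 (vaporize at 100 °C): 81.7 × 2253.0 = 184070 J
q5 (heat steam 100.0→127.8 °C): 81.7 × 2.0 × 27.8 = 4543 J
Total: 5689 + 27124 + 34232 + 184070 + 4543 = 255658 J = 256 kJ

q = 256 kJ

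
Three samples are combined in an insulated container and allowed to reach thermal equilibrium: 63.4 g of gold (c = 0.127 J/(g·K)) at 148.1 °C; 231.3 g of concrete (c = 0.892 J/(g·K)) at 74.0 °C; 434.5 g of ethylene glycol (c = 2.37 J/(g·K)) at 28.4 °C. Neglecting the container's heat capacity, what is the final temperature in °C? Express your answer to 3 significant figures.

Σ mᵢcᵢ(T − Tᵢ) = 0  ⇒  T = Σ mᵢcᵢTᵢ / Σ mᵢcᵢ
Σ mᵢcᵢ = 63.4×0.127 + 231.3×0.892 + 434.5×2.37 = 1244.1364
Σ mᵢcᵢTᵢ = 8.0518×148.1 + 206.3196×74.0 + 1029.765×28.4 = 45705
T = 45705 / 1244.1364 = 36.74 °C

T_f = 36.7 °C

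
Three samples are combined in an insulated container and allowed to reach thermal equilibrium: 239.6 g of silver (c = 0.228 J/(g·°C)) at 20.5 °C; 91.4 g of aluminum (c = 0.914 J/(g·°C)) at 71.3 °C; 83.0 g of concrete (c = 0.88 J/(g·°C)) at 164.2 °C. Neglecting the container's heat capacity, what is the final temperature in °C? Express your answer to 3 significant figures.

Σ mᵢcᵢ(T − Tᵢ) = 0  ⇒  T = Σ mᵢcᵢTᵢ / Σ mᵢcᵢ
Σ mᵢcᵢ = 239.6×0.228 + 91.4×0.914 + 83.0×0.88 = 211.2084
Σ mᵢcᵢTᵢ = 54.6288×20.5 + 83.5396×71.3 + 73.04×164.2 = 19069
T = 19069 / 211.2084 = 90.29 °C

T_f = 90.3 °C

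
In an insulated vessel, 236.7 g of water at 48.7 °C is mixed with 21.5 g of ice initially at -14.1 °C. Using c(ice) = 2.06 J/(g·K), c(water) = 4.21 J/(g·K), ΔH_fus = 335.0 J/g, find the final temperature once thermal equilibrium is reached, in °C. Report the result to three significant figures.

T_f = 37.4 °C

Heat to bring ice to 0 °C and melt it: q₁ = 21.5×2.06×14.1 + 21.5×335.0 = 7827.0 J
Heat the water can supply cooling to 0 °C: 236.7×4.21×48.7 = 48529.9 J > q₁, so all ice melts.
Energy balance: 236.7×4.21×(48.7 − T) = 7827.0 + 21.5×4.21×(T − 0)
996.507(48.7 − T) = 7827.0 + 90.515 T
48529.9 − 7827.0 = 1087.022 T
T = 40702.9 / 1087.022 = 37.44 °C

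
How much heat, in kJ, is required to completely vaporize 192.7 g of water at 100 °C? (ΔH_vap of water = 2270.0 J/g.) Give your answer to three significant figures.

q = m × ΔH_vap = 192.7 × 2270.0 = 437400 J = 437 kJ

q = 437 kJ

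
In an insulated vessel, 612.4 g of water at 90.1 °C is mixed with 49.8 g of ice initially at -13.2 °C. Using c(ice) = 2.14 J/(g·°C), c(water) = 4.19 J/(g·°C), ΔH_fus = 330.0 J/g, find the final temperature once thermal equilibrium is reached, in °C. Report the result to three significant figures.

Heat to bring ice to 0 °C and melt it: q₁ = 49.8×2.14×13.2 + 49.8×330.0 = 17841 J
Heat the water can supply cooling to 0 °C: 612.4×4.19×90.1 = 231193 J > q₁, so all ice melts.
Energy balance: 612.4×4.19×(90.1 − T) = 17841 + 49.8×4.19×(T − 0)
2565.956(90.1 − T) = 17841 + 208.662 T
231193 − 17841 = 2774.618 T
T = 213352 / 2774.618 = 76.89 °C

T_f = 76.9 °C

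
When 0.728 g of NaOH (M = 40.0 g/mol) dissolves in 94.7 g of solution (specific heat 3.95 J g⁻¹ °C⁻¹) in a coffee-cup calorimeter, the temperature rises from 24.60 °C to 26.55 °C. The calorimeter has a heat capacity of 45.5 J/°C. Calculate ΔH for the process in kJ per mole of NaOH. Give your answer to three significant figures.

ΔH = -45.0 kJ/mol

|ΔT| = |26.55 − 24.60| = 1.95 °C
|q_surr| = (94.7 × 3.95 + 45.5) × 1.95 = 419.565 × 1.95 = 818.2 J
n(NaOH) = 0.728 / 40.0 = 0.01820 mol
Temperature rose, so q_rxn = −|q_surr| = -0.8182 kJ
ΔH = q_rxn / n = -44.96 kJ/mol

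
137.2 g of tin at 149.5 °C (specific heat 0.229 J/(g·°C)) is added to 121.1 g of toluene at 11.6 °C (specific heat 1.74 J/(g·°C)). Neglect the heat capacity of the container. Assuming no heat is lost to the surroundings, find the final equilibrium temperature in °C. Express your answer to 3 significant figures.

T_f = 29.5 °C

Heat lost by tin = heat gained by toluene.
(137.2)(0.229)(149.5 − T) = (121.1)(1.74)(T − 11.6)
31.4188 (149.5 − T) = 210.714 (T − 11.6)
4697.1 − 31.4188 T = 210.714 T − 2444.3
7141.4 = 242.1328 T
T = 29.49 °C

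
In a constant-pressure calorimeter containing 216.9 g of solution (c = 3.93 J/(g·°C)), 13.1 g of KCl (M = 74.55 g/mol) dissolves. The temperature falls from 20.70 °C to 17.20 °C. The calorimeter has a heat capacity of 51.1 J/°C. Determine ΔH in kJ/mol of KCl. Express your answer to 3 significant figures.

ΔH = 18.0 kJ/mol

|ΔT| = |17.20 − 20.70| = 3.50 °C
|q_surr| = (216.9 × 3.93 + 51.1) × 3.50 = 903.517 × 3.50 = 3162 J
n(KCl) = 13.1 / 74.55 = 0.1757 mol
Temperature fell, so q_rxn = +|q_surr| = 3.162 kJ
ΔH = q_rxn / n = 18.00 kJ/mol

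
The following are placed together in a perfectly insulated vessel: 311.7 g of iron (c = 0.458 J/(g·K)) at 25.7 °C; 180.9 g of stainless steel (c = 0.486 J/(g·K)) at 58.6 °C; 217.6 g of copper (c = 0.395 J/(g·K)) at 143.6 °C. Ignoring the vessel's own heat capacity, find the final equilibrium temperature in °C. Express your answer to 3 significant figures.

Σ mᵢcᵢ(T − Tᵢ) = 0  ⇒  T = Σ mᵢcᵢTᵢ / Σ mᵢcᵢ
Σ mᵢcᵢ = 311.7×0.458 + 180.9×0.486 + 217.6×0.395 = 316.6280
Σ mᵢcᵢTᵢ = 142.7586×25.7 + 87.9174×58.6 + 85.952×143.6 = 21164
T = 21164 / 316.6280 = 66.84 °C

T_f = 66.8 °C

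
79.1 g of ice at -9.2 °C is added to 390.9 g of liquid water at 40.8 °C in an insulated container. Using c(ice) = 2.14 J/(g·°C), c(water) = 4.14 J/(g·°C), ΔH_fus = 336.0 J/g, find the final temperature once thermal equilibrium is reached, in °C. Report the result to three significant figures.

Heat to bring ice to 0 °C and melt it: q₁ = 79.1×2.14×9.2 + 79.1×336.0 = 28135 J
Heat the water can supply cooling to 0 °C: 390.9×4.14×40.8 = 66027.7 J > q₁, so all ice melts.
Energy balance: 390.9×4.14×(40.8 − T) = 28135 + 79.1×4.14×(T − 0)
1618.326(40.8 − T) = 28135 + 327.474 T
66027.7 − 28135 = 1945.800 T
T = 37892.7 / 1945.800 = 19.47 °C

T_f = 19.5 °C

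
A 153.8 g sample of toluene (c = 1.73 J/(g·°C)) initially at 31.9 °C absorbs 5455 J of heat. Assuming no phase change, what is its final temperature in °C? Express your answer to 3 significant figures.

T_f = 52.4 °C

ΔT = q / (m c) = 5455 / (153.8 × 1.73) = 20.50 °C
T_f = 31.9 + 20.50 = 52.40 °C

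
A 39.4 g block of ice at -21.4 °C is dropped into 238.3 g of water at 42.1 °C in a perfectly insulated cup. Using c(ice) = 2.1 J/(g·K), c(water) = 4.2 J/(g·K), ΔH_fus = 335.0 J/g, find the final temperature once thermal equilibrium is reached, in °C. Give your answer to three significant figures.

T_f = 23.3 °C

Heat to bring ice to 0 °C and melt it: q₁ = 39.4×2.1×21.4 + 39.4×335.0 = 14970 J
Heat the water can supply cooling to 0 °C: 238.3×4.2×42.1 = 42136.2 J > q₁, so all ice melts.
Energy balance: 238.3×4.2×(42.1 − T) = 14970 + 39.4×4.2×(T − 0)
1000.86(42.1 − T) = 14970 + 165.48 T
42136.2 − 14970 = 1166.34 T
T = 27166.2 / 1166.34 = 23.29 °C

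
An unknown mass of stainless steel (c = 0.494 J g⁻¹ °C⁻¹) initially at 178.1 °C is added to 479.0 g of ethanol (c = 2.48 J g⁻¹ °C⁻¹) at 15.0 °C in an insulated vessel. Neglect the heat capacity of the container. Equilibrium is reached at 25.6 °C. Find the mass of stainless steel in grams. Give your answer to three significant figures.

q_gained = (479.0 × 2.48) × (25.6 − 15.0) = 12590 J
q_lost = m × 0.494 × (178.1 − 25.6) = 75.335 m
m = 12590 / 75.335 = 167 g

m = 167 g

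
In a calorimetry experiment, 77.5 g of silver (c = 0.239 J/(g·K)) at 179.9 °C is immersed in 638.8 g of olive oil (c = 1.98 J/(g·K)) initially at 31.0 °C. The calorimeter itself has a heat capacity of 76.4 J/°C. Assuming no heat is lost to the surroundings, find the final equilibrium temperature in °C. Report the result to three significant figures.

T_f = 33.0 °C

Heat lost by silver = heat gained by olive oil + calorimeter.
(77.5)(0.239)(179.9 − T) = [(638.8)(1.98) + 76.4](T − 31.0)
18.5225 (179.9 − T) = 1341.224 (T − 31.0)
3332.2 − 18.5225 T = 1341.224 T − 41578
44910.2 = 1359.7465 T
T = 33.03 °C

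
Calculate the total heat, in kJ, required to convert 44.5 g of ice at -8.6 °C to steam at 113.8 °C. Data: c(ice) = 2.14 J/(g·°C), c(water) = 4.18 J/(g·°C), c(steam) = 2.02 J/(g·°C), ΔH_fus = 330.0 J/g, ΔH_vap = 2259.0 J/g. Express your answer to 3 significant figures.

q = 136 kJ

q1 (heat ice -8.6→0.0 °C): 44.5 × 2.14 × 8.6 = 819 J
q2 (melt at 0 °C): 44.5 × 330.0 = 14685 J
q3 (heat water 0.0→100.0 °C): 44.5 × 4.18 × 100.0 = 18601 J
q4 (vaporize at 100 °C): 44.5 × 2259.0 = 100526 J
q5 (heat steam 100.0→113.8 °C): 44.5 × 2.02 × 13.8 = 1240 J
Total: 819 + 14685 + 18601 + 100526 + 1240 = 135871 J = 136 kJ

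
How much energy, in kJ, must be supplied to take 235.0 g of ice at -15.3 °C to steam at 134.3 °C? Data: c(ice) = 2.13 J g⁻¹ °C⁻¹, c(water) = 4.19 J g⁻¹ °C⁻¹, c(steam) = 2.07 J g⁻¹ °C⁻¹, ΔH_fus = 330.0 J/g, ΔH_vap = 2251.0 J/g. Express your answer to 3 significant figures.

q1 (heat ice -15.3→0.0 °C): 235.0 × 2.13 × 15.3 = 7658 J
q2 (melt at 0 °C): 235.0 × 330.0 = 77550 J
q3 (heat water 0.0→100.0 °C): 235.0 × 4.19 × 100.0 = 98465 J
q4 (vaporize at 100 °C): 235.0 × 2251.0 = 528985 J
q5 (heat steam 100.0→134.3 °C): 235.0 × 2.07 × 34.3 = 16685 J
Total: 7658 + 77550 + 98465 + 528985 + 16685 = 729343 J = 729 kJ

q = 729 kJ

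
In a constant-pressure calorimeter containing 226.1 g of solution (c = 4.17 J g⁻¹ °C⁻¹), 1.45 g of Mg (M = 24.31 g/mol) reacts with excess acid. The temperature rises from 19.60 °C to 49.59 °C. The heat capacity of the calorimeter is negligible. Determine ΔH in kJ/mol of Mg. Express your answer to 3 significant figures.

ΔH = -474 kJ/mol

|ΔT| = |49.59 − 19.60| = 29.99 °C
|q_surr| = (226.1 × 4.17) × 29.99 = 942.837 × 29.99 = 28280 J
n(Mg) = 1.45 / 24.31 = 0.05965 mol
Temperature rose, so q_rxn = −|q_surr| = -28.28 kJ
ΔH = q_rxn / n = -474.1 kJ/mol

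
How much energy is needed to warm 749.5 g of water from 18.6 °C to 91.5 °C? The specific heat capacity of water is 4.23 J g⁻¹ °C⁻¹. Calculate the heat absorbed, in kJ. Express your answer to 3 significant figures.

q = 231 kJ

q = m c ΔT = 749.5 × 4.23 × (91.5 − 18.6)
q = 749.5 × 4.23 × 72.9 = 231100 J = 231 kJ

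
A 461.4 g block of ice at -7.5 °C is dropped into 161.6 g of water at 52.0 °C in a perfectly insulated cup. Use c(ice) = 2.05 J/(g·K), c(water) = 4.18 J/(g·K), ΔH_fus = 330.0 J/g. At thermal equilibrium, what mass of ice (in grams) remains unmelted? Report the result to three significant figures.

m_ice remaining = 376 g

Heat to warm all ice to 0 °C: 461.4×2.05×7.5 = 7094.0 J
Heat released by water cooling to 0 °C: 161.6×4.18×52.0 = 35125 J
35125 J < 7094.0 + 461.4×330.0 = 159356.0 J, so not all ice melts; final T = 0 °C.
Heat left for melting: 35125 − 7094.0 = 28031.0 J
Mass melted = 28031.0 / 330.0 = 84.94 g
Ice remaining = 461.4 − 84.94 = 376.46 g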